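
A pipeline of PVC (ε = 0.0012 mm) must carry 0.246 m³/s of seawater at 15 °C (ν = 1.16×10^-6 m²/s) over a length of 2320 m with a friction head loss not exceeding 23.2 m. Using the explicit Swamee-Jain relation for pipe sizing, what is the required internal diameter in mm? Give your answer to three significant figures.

Swamee-Jain (Type III): D = 0.66·[ε^1.25·(LQ²/(gh_f))^4.75 + ν·Q^9.4·(L/(gh_f))^5.2]^0.04
LQ²/(gh_f) = 0.6169; L/(gh_f) = 10.19
Term 1 = ε^1.25·(…)^4.75 = 4.00×10^-9; Term 2 = ν·Q^9.4·(…)^5.2 = 3.82×10^-7
D = 0.66·(4.00×10^-9 + 3.82×10^-7)^0.04 = 0.3656 m = 366 mm
Check: V = 2.34 m/s, Re = 7.39×10^5, f = 0.01229, h_f = 21.8 m ≈ 23.2 m ✓

D ≈ 366 mm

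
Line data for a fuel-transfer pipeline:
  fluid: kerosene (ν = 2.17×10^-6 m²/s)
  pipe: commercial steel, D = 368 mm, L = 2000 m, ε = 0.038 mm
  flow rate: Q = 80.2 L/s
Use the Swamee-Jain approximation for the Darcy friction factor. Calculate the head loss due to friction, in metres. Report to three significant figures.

V = 4Q/(πD²) = 4·0.0802/(π·0.368²) = 0.7540 m/s
Re = VD/ν = 0.7540·0.368/2.17×10^-6 = 1.28×10^5 → turbulent
ε/D = 0.038/368 = 1.03×10^-4
Swamee-Jain: f = 0.01767
h_f = f(L/D)V²/(2g) = 0.01767·(2000/0.368)·0.7540²/(2·9.81) = 2.784 m

h_f ≈ 2.78 m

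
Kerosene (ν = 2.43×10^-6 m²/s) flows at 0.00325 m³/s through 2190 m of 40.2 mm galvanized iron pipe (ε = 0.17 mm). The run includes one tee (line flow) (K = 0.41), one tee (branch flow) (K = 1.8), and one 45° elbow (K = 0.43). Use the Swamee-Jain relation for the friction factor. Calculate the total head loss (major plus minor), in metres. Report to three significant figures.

H_L ≈ 576 m

V = 4Q/(πD²) = 2.561 m/s; V²/2g = 0.3342 m
Re = 4.24×10^4, ε/D = 0.00423 → f = 0.03158 (Swamee-Jain)
Major: h_f = f(L/D)·V²/2g = 0.03158·54478·0.3342 = 574.9 m
Minor: ΣK = 2.64; h_m = ΣK·V²/2g = 0.8822 m
Total H_L = 574.9 + 0.8822 = 575.8 m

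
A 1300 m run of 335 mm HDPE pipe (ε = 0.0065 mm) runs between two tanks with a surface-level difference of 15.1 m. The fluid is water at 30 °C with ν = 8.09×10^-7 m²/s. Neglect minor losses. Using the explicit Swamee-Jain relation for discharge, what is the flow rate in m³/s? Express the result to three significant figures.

Q ≈ 0.222 m³/s

Swamee-Jain (Type II): Q = -0.965·√(gD⁵h_f/L)·ln[ε/(3.7D) + √(3.17ν²L/(gD³h_f))]
√(gD⁵h_f/L) = √(9.81·0.335⁵·15.1/1300) = 0.02193
ε/(3.7D) = 5.24×10^-6; √(3.17ν²L/(gD³h_f)) = 2.20×10^-5
Q = -0.965·0.02193·ln(2.725×10^-5) = 0.2224 m³/s
Check: V = 2.52 m/s, Re = 1.04×10^6, f = 0.01200, h_f = 15.1 m ≈ 15.1 m ✓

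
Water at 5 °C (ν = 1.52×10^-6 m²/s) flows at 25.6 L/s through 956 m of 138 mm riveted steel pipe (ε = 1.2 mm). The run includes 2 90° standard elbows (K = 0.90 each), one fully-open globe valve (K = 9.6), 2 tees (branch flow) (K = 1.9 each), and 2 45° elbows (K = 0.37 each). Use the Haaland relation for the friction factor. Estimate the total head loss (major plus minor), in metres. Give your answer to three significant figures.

V = 4Q/(πD²) = 1.712 m/s; V²/2g = 0.1493 m
Re = 1.55×10^5, ε/D = 0.00870 → f = 0.03664 (Haaland)
Major: h_f = f(L/D)·V²/2g = 0.03664·6928·0.1493 = 37.90 m
Minor: ΣK = 15.9; h_m = ΣK·V²/2g = 2.380 m
Total H_L = 37.90 + 2.380 = 40.28 m

H_L ≈ 40.3 m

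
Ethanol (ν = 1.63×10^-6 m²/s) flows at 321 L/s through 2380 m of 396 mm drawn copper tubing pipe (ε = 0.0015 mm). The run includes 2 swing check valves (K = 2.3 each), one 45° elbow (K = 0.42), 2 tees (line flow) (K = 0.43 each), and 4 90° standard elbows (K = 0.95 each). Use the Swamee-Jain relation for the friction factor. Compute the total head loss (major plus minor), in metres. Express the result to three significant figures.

V = 4Q/(πD²) = 2.606 m/s; V²/2g = 0.3462 m
Re = 6.33×10^5, ε/D = 3.79×10^-6 → f = 0.01263 (Swamee-Jain)
Major: h_f = f(L/D)·V²/2g = 0.01263·6010·0.3462 = 26.27 m
Minor: ΣK = 9.68; h_m = ΣK·V²/2g = 3.351 m
Total H_L = 26.27 + 3.351 = 29.62 m

H_L ≈ 29.6 m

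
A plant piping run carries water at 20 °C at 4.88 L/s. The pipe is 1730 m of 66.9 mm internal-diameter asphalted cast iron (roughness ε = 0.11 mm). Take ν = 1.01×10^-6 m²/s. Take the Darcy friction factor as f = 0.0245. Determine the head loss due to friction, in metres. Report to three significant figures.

h_f ≈ 62.2 m

V = 4Q/(πD²) = 4·0.00488/(π·0.0669²) = 1.388 m/s
h_f = f(L/D)V²/(2g) = 0.02450·(1730/0.0669)·1.388²/(2·9.81) = 62.24 m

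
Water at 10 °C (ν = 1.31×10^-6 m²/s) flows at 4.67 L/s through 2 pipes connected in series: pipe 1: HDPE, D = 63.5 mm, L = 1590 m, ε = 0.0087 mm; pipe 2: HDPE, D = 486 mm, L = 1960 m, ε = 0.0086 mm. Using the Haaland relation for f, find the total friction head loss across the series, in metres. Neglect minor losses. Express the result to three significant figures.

H ≈ 54.5 m

Pipe 1: V = 1.475 m/s, Re = 7.15×10^4, ε/D = 1.37×10^-4, f = 0.01964, h_1 = f(L/D)V²/2g = 54.50 m
Pipe 2: V = 0.02517 m/s, Re = 9340, ε/D = 1.77×10^-5, f = 0.03149, h_2 = f(L/D)V²/2g = 0.004102 m
Series → Q common, losses add: H = Σh = 54.51 m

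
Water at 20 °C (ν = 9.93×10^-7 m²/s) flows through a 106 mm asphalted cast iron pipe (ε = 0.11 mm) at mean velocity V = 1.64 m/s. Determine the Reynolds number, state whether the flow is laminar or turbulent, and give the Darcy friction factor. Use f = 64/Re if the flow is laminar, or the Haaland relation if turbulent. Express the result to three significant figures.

Re ≈ 1.75×10^5; turbulent; f ≈ 0.0212

Re = VD/ν = 1.640·0.106/9.93×10^-7 = 1.75×10^5
Re > 4000 → turbulent; ε/D = 0.00104
Haaland: f = 0.02122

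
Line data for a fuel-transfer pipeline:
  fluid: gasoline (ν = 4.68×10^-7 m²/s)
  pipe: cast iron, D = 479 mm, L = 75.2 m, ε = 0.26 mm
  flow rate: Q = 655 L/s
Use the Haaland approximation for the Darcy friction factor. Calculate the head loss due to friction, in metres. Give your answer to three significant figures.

h_f ≈ 1.81 m

V = 4Q/(πD²) = 4·0.655/(π·0.479²) = 3.635 m/s
Re = VD/ν = 3.635·0.479/4.68×10^-7 = 3.72×10^6 → turbulent
ε/D = 0.26/479 = 5.43×10^-4
Haaland: f = 0.01716
h_f = f(L/D)V²/(2g) = 0.01716·(75.2/0.479)·3.635²/(2·9.81) = 1.814 m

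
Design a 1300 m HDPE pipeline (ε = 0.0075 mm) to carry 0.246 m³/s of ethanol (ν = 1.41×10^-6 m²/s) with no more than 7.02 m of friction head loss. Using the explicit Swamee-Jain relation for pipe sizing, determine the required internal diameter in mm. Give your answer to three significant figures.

Swamee-Jain (Type III): D = 0.66·[ε^1.25·(LQ²/(gh_f))^4.75 + ν·Q^9.4·(L/(gh_f))^5.2]^0.04
LQ²/(gh_f) = 1.142; L/(gh_f) = 18.88
Term 1 = ε^1.25·(…)^4.75 = 7.39×10^-7; Term 2 = ν·Q^9.4·(…)^5.2 = 1.15×10^-5
D = 0.66·(7.39×10^-7 + 1.15×10^-5)^0.04 = 0.4197 m = 420 mm
Check: V = 1.78 m/s, Re = 5.29×10^5, f = 0.01325, h_f = 6.61 m ≈ 7.02 m ✓

D ≈ 420 mm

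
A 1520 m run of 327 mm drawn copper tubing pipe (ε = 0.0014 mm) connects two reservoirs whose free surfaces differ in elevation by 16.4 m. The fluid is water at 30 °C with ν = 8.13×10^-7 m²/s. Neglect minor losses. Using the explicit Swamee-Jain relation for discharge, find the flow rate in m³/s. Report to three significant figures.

Q ≈ 0.203 m³/s

Swamee-Jain (Type II): Q = -0.965·√(gD⁵h_f/L)·ln[ε/(3.7D) + √(3.17ν²L/(gD³h_f))]
√(gD⁵h_f/L) = √(9.81·0.327⁵·16.4/1520) = 0.01989
ε/(3.7D) = 1.16×10^-6; √(3.17ν²L/(gD³h_f)) = 2.38×10^-5
Q = -0.965·0.01989·ln(2.495×10^-5) = 0.2035 m³/s
Check: V = 2.42 m/s, Re = 9.74×10^5, f = 0.01176, h_f = 16.4 m ≈ 16.4 m ✓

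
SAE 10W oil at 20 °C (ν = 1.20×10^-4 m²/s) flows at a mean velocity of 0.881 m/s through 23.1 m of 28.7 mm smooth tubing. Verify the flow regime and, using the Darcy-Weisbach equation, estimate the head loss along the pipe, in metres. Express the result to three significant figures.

h_f ≈ 9.67 m

Re = VD/ν = 0.881·0.02870/1.20×10^-4 = 211 → laminar (Re < 2300)
f = 64/Re = 0.3037
h_f = f(L/D)V²/(2g) = 0.3037·(23.1/0.02870)·0.881²/(2·9.81) = 9.671 m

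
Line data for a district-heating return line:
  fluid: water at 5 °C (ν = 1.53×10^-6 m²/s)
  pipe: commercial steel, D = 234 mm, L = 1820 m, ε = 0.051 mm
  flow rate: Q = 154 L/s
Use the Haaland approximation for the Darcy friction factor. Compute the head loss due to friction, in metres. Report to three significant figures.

h_f ≈ 78.0 m

V = 4Q/(πD²) = 4·0.154/(π·0.234²) = 3.581 m/s
Re = VD/ν = 3.581·0.234/1.53×10^-6 = 5.48×10^5 → turbulent
ε/D = 0.051/234 = 2.18×10^-4
Haaland: f = 0.01535
h_f = f(L/D)V²/(2g) = 0.01535·(1820/0.234)·3.581²/(2·9.81) = 78.02 m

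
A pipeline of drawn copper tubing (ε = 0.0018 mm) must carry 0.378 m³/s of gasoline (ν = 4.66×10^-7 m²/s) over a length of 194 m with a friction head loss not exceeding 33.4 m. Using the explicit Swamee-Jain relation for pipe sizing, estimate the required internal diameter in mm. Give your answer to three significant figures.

D ≈ 231 mm

Swamee-Jain (Type III): D = 0.66·[ε^1.25·(LQ²/(gh_f))^4.75 + ν·Q^9.4·(L/(gh_f))^5.2]^0.04
LQ²/(gh_f) = 0.08460; L/(gh_f) = 0.5921
Term 1 = ε^1.25·(…)^4.75 = 5.30×10^-13; Term 2 = ν·Q^9.4·(…)^5.2 = 3.26×10^-12
D = 0.66·(5.30×10^-13 + 3.26×10^-12)^0.04 = 0.2305 m = 231 mm
Check: V = 9.06 m/s, Re = 4.48×10^6, f = 0.009631, h_f = 33.9 m ≈ 33.4 m ✓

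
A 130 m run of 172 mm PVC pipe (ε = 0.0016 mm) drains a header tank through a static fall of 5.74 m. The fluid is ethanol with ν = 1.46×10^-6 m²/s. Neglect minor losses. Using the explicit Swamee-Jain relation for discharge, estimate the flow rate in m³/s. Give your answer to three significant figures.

Q ≈ 0.0760 m³/s

Swamee-Jain (Type II): Q = -0.965·√(gD⁵h_f/L)·ln[ε/(3.7D) + √(3.17ν²L/(gD³h_f))]
√(gD⁵h_f/L) = √(9.81·0.172⁵·5.74/130) = 0.008075
ε/(3.7D) = 2.51×10^-6; √(3.17ν²L/(gD³h_f)) = 5.54×10^-5
Q = -0.965·0.008075·ln(5.788×10^-5) = 0.07603 m³/s
Check: V = 3.27 m/s, Re = 3.85×10^5, f = 0.01385, h_f = 5.71 m ≈ 5.74 m ✓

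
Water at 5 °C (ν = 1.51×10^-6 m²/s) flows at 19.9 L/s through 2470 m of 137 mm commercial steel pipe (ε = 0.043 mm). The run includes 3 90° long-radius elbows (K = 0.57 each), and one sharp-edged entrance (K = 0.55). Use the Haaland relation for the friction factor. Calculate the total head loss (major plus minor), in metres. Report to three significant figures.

H_L ≈ 31.5 m

V = 4Q/(πD²) = 1.350 m/s; V²/2g = 0.09288 m
Re = 1.22×10^5, ε/D = 3.14×10^-4 → f = 0.01870 (Haaland)
Major: h_f = f(L/D)·V²/2g = 0.01870·18029·0.09288 = 31.32 m
Minor: ΣK = 2.26; h_m = ΣK·V²/2g = 0.2099 m
Total H_L = 31.32 + 0.2099 = 31.53 m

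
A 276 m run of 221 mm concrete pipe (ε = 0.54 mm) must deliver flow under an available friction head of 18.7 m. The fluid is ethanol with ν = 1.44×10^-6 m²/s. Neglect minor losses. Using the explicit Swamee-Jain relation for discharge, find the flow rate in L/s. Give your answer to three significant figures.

Swamee-Jain (Type II): Q = -0.965·√(gD⁵h_f/L)·ln[ε/(3.7D) + √(3.17ν²L/(gD³h_f))]
√(gD⁵h_f/L) = √(9.81·0.221⁵·18.7/276) = 0.01872
ε/(3.7D) = 6.60×10^-4; √(3.17ν²L/(gD³h_f)) = 3.03×10^-5
Q = -0.965·0.01872·ln(6.907×10^-4) = 0.1315 m³/s
Check: V = 3.43 m/s, Re = 5.26×10^5, f = 0.02513, h_f = 18.8 m ≈ 18.7 m ✓

Q ≈ 131 L/s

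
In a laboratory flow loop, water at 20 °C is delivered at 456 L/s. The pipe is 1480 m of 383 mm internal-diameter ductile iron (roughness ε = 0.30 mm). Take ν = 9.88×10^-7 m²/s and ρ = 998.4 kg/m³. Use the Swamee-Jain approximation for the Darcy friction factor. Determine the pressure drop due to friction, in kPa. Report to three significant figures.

V = 4Q/(πD²) = 4·0.456/(π·0.383²) = 3.958 m/s
Re = VD/ν = 3.958·0.383/9.88×10^-7 = 1.53×10^6 → turbulent
ε/D = 0.30/383 = 7.83×10^-4
Swamee-Jain: f = 0.01883
h_f = f(L/D)V²/(2g) = 0.01883·(1480/0.383)·3.958²/(2·9.81) = 58.11 m
Δp = ρg·h_f = 998.4·9.81·58.11 = 569.1 kPa

Δp ≈ 569 kPa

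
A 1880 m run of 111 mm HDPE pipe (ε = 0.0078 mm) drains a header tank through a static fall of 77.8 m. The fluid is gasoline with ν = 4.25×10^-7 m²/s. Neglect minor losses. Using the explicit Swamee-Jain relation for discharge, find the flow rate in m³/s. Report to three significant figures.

Swamee-Jain (Type II): Q = -0.965·√(gD⁵h_f/L)·ln[ε/(3.7D) + √(3.17ν²L/(gD³h_f))]
√(gD⁵h_f/L) = √(9.81·0.111⁵·77.8/1880) = 0.002615
ε/(3.7D) = 1.90×10^-5; √(3.17ν²L/(gD³h_f)) = 3.21×10^-5
Q = -0.965·0.002615·ln(5.111×10^-5) = 0.02494 m³/s
Check: V = 2.58 m/s, Re = 6.73×10^5, f = 0.01360, h_f = 78.0 m ≈ 77.8 m ✓

Q ≈ 0.0249 m³/s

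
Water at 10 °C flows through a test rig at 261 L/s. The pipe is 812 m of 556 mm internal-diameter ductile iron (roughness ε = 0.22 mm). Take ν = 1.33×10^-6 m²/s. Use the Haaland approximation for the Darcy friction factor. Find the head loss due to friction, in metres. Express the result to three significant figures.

h_f ≈ 1.46 m

V = 4Q/(πD²) = 4·0.261/(π·0.556²) = 1.075 m/s
Re = VD/ν = 1.075·0.556/1.33×10^-6 = 4.49×10^5 → turbulent
ε/D = 0.22/556 = 3.96×10^-4
Haaland: f = 0.01698
h_f = f(L/D)V²/(2g) = 0.01698·(812/0.556)·1.075²/(2·9.81) = 1.460 m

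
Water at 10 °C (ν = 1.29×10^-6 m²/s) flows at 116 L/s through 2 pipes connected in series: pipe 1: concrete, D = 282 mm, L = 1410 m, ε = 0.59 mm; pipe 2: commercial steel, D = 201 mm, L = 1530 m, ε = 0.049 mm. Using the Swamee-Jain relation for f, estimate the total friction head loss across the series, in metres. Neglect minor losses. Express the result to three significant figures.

Pipe 1: V = 1.857 m/s, Re = 4.06×10^5, ε/D = 0.00209, f = 0.02427, h_1 = f(L/D)V²/2g = 21.33 m
Pipe 2: V = 3.656 m/s, Re = 5.70×10^5, ε/D = 2.44×10^-4, f = 0.01575, h_2 = f(L/D)V²/2g = 81.68 m
Series → Q common, losses add: H = Σh = 103.0 m

H ≈ 103 m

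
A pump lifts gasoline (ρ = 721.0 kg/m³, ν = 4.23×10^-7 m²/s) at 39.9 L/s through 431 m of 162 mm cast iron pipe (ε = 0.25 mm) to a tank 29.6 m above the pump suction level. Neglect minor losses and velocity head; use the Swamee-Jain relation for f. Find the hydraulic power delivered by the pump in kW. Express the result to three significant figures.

V = 4Q/(πD²) = 1.936 m/s; Re = 7.41×10^5; ε/D = 0.00154; f = 0.02228
h_f = f(L/D)V²/2g = 11.32 m
Total head H = z + h_f = 29.6 + 11.32 = 40.92 m
P_hyd = ρgQH = 721.0·9.81·0.0399·40.92 = 11.55 kW

P_hyd ≈ 11.5 kW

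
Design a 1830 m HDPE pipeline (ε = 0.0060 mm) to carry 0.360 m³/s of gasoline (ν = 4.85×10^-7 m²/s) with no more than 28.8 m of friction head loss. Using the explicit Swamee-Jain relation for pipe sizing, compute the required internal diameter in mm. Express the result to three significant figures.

D ≈ 374 mm

Swamee-Jain (Type III): D = 0.66·[ε^1.25·(LQ²/(gh_f))^4.75 + ν·Q^9.4·(L/(gh_f))^5.2]^0.04
LQ²/(gh_f) = 0.8394; L/(gh_f) = 6.477
Term 1 = ε^1.25·(…)^4.75 = 1.29×10^-7; Term 2 = ν·Q^9.4·(…)^5.2 = 5.42×10^-7
D = 0.66·(1.29×10^-7 + 5.42×10^-7)^0.04 = 0.3738 m = 374 mm
Check: V = 3.28 m/s, Re = 2.53×10^6, f = 0.01065, h_f = 28.6 m ≈ 28.8 m ✓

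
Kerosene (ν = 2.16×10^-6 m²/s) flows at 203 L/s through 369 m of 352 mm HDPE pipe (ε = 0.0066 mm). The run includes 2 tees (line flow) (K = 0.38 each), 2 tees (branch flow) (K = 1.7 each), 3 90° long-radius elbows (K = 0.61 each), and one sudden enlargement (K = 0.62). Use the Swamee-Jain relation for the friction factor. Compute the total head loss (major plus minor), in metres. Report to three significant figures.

V = 4Q/(πD²) = 2.086 m/s; V²/2g = 0.2218 m
Re = 3.40×10^5, ε/D = 1.87×10^-5 → f = 0.01428 (Swamee-Jain)
Major: h_f = f(L/D)·V²/2g = 0.01428·1048·0.2218 = 3.320 m
Minor: ΣK = 6.61; h_m = ΣK·V²/2g = 1.466 m
Total H_L = 3.320 + 1.466 = 4.786 m

H_L ≈ 4.79 m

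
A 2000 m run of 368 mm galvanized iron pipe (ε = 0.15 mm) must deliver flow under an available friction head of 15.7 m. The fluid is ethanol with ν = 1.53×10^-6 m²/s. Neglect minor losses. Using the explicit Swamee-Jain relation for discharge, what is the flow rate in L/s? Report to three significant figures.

Swamee-Jain (Type II): Q = -0.965·√(gD⁵h_f/L)·ln[ε/(3.7D) + √(3.17ν²L/(gD³h_f))]
√(gD⁵h_f/L) = √(9.81·0.368⁵·15.7/2000) = 0.02280
ε/(3.7D) = 1.10×10^-4; √(3.17ν²L/(gD³h_f)) = 4.40×10^-5
Q = -0.965·0.02280·ln(1.541×10^-4) = 0.1931 m³/s
Check: V = 1.82 m/s, Re = 4.37×10^5, f = 0.01731, h_f = 15.8 m ≈ 15.7 m ✓

Q ≈ 193 L/s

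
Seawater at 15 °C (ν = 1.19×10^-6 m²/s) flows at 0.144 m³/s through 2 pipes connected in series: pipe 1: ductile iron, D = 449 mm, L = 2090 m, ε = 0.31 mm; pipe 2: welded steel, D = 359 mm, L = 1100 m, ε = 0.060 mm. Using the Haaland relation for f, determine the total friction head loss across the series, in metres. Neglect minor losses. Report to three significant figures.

H ≈ 8.53 m

Pipe 1: V = 0.9095 m/s, Re = 3.43×10^5, ε/D = 6.90×10^-4, f = 0.01898, h_1 = f(L/D)V²/2g = 3.723 m
Pipe 2: V = 1.423 m/s, Re = 4.29×10^5, ε/D = 1.67×10^-4, f = 0.01519, h_2 = f(L/D)V²/2g = 4.802 m
Series → Q common, losses add: H = Σh = 8.525 m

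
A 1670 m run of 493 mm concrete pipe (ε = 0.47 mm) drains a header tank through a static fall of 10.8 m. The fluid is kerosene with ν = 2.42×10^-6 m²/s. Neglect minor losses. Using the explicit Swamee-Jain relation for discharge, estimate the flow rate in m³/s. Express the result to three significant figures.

Q ≈ 0.336 m³/s

Swamee-Jain (Type II): Q = -0.965·√(gD⁵h_f/L)·ln[ε/(3.7D) + √(3.17ν²L/(gD³h_f))]
√(gD⁵h_f/L) = √(9.81·0.493⁵·10.8/1670) = 0.04298
ε/(3.7D) = 2.58×10^-4; √(3.17ν²L/(gD³h_f)) = 4.94×10^-5
Q = -0.965·0.04298·ln(3.071×10^-4) = 0.3355 m³/s
Check: V = 1.76 m/s, Re = 3.58×10^5, f = 0.02039, h_f = 10.9 m ≈ 10.8 m ✓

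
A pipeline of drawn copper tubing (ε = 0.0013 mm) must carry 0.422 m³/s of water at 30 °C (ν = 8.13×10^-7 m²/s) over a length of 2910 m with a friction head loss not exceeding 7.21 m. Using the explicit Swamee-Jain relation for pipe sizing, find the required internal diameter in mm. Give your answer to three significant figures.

Swamee-Jain (Type III): D = 0.66·[ε^1.25·(LQ²/(gh_f))^4.75 + ν·Q^9.4·(L/(gh_f))^5.2]^0.04
LQ²/(gh_f) = 7.327; L/(gh_f) = 41.14
Term 1 = ε^1.25·(…)^4.75 = 5.63×10^-4; Term 2 = ν·Q^9.4·(…)^5.2 = 0.0606
D = 0.66·(5.63×10^-4 + 0.0606)^0.04 = 0.5902 m = 590 mm
Check: V = 1.54 m/s, Re = 1.12×10^6, f = 0.01145, h_f = 6.85 m ≈ 7.21 m ✓

D ≈ 590 mm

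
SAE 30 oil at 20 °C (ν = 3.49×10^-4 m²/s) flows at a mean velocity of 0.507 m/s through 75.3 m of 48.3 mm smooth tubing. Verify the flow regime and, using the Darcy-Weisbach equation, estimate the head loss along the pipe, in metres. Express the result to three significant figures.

h_f ≈ 18.6 m

Re = VD/ν = 0.507·0.04830/3.49×10^-4 = 70.2 → laminar (Re < 2300)
f = 64/Re = 0.9121
h_f = f(L/D)V²/(2g) = 0.9121·(75.3/0.04830)·0.507²/(2·9.81) = 18.63 m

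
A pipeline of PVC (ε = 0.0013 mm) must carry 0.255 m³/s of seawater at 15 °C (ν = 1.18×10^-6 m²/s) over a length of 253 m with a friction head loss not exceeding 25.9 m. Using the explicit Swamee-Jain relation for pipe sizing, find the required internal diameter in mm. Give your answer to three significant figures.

Swamee-Jain (Type III): D = 0.66·[ε^1.25·(LQ²/(gh_f))^4.75 + ν·Q^9.4·(L/(gh_f))^5.2]^0.04
LQ²/(gh_f) = 0.06475; L/(gh_f) = 0.9958
Term 1 = ε^1.25·(…)^4.75 = 9.90×10^-14; Term 2 = ν·Q^9.4·(…)^5.2 = 3.05×10^-12
D = 0.66·(9.90×10^-14 + 3.05×10^-12)^0.04 = 0.2288 m = 229 mm
Check: V = 6.20 m/s, Re = 1.20×10^6, f = 0.01141, h_f = 24.7 m ≈ 25.9 m ✓

D ≈ 229 mm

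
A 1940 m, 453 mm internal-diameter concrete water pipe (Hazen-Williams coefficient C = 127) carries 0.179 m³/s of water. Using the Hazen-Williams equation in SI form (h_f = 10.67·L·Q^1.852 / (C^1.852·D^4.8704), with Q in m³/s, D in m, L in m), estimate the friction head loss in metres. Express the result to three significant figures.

h_f = 10.67·1940·0.179^1.852 / (127^1.852·0.453^4.8704) = 5.140 m

h_f ≈ 5.14 m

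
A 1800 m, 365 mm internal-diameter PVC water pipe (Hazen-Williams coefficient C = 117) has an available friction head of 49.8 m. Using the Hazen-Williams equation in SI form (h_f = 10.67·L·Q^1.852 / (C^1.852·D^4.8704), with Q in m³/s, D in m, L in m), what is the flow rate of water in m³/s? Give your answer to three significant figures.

Rearranging: Q = [h_f·C^1.852·D^4.8704 / (10.67·L)]^(1/1.852)
Q = [49.8·117^1.852·0.365^4.8704 / (10.67·1800)]^0.540 = 0.3316 m³/s

Q ≈ 0.332 m³/s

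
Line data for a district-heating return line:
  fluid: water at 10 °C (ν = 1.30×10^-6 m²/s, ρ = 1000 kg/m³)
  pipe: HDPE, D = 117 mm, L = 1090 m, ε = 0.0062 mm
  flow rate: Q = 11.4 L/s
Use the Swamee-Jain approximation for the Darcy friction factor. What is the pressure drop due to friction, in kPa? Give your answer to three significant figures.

V = 4Q/(πD²) = 4·0.0114/(π·0.117²) = 1.060 m/s
Re = VD/ν = 1.060·0.117/1.30×10^-6 = 9.54×10^4 → turbulent
ε/D = 0.0062/117 = 5.30×10^-5
Swamee-Jain: f = 0.01835
h_f = f(L/D)V²/(2g) = 0.01835·(1090/0.117)·1.060²/(2·9.81) = 9.796 m
Δp = ρg·h_f = 1000·9.81·9.796 = 96.10 kPa

Δp ≈ 96.1 kPa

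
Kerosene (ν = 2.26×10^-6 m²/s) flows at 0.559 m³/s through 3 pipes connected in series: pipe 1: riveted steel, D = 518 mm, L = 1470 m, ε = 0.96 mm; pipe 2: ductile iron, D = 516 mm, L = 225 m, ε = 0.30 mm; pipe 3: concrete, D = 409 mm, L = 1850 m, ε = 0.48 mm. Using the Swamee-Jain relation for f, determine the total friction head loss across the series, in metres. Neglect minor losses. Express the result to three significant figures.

Pipe 1: V = 2.653 m/s, Re = 6.08×10^5, ε/D = 0.00185, f = 0.02338, h_1 = f(L/D)V²/2g = 23.79 m
Pipe 2: V = 2.673 m/s, Re = 6.10×10^5, ε/D = 5.81×10^-4, f = 0.01811, h_2 = f(L/D)V²/2g = 2.877 m
Pipe 3: V = 4.255 m/s, Re = 7.70×10^5, ε/D = 0.00117, f = 0.02087, h_3 = f(L/D)V²/2g = 87.11 m
Series → Q common, losses add: H = Σh = 113.8 m

H ≈ 114 m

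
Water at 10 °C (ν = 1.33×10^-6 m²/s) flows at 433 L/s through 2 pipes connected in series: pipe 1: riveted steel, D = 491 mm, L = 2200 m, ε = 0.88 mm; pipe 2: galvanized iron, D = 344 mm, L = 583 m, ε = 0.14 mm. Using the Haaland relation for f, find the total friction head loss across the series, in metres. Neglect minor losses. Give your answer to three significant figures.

H ≈ 58.2 m

Pipe 1: V = 2.287 m/s, Re = 8.44×10^5, ε/D = 0.00179, f = 0.02301, h_1 = f(L/D)V²/2g = 27.48 m
Pipe 2: V = 4.659 m/s, Re = 1.21×10^6, ε/D = 4.07×10^-4, f = 0.01641, h_2 = f(L/D)V²/2g = 30.77 m
Series → Q common, losses add: H = Σh = 58.25 m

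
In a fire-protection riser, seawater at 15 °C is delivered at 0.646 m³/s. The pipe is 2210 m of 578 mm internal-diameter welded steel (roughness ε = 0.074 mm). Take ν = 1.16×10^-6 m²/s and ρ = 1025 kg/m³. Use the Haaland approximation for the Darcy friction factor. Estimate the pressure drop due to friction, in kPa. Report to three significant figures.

Δp ≈ 161 kPa

V = 4Q/(πD²) = 4·0.646/(π·0.578²) = 2.462 m/s
Re = VD/ν = 2.462·0.578/1.16×10^-6 = 1.23×10^6 → turbulent
ε/D = 0.074/578 = 1.28×10^-4
Haaland: f = 0.01354
h_f = f(L/D)V²/(2g) = 0.01354·(2210/0.578)·2.462²/(2·9.81) = 15.99 m
Δp = ρg·h_f = 1025·9.81·15.99 = 160.8 kPa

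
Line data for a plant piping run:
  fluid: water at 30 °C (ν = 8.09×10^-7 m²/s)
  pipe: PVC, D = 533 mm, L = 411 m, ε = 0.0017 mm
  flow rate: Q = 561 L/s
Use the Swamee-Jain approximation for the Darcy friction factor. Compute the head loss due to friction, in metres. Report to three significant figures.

V = 4Q/(πD²) = 4·0.561/(π·0.533²) = 2.514 m/s
Re = VD/ν = 2.514·0.533/8.09×10^-7 = 1.66×10^6 → turbulent
ε/D = 0.0017/533 = 3.19×10^-6
Swamee-Jain: f = 0.01079
h_f = f(L/D)V²/(2g) = 0.01079·(411/0.533)·2.514²/(2·9.81) = 2.681 m

h_f ≈ 2.68 m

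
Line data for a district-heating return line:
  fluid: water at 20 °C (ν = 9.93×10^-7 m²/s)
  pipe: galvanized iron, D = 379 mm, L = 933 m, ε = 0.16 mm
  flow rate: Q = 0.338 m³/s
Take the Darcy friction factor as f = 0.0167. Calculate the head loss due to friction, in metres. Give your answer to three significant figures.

V = 4Q/(πD²) = 4·0.338/(π·0.379²) = 2.996 m/s
h_f = f(L/D)V²/(2g) = 0.01670·(933/0.379)·2.996²/(2·9.81) = 18.81 m

h_f ≈ 18.8 m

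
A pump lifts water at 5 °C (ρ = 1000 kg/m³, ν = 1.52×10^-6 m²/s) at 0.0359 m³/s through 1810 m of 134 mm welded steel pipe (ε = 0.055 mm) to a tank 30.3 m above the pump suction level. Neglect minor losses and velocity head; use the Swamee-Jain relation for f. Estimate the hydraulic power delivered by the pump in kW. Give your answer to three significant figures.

V = 4Q/(πD²) = 2.546 m/s; Re = 2.24×10^5; ε/D = 4.10×10^-4; f = 0.01824
h_f = f(L/D)V²/2g = 81.38 m
Total head H = z + h_f = 30.3 + 81.38 = 111.7 m
P_hyd = ρgQH = 1000·9.81·0.0359·111.7 = 39.33 kW

P_hyd ≈ 39.3 kW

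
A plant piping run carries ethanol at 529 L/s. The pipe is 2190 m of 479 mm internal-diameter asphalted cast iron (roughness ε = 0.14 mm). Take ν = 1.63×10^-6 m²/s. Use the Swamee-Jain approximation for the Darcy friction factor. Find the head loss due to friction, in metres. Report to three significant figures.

h_f ≈ 31.7 m

V = 4Q/(πD²) = 4·0.529/(π·0.479²) = 2.936 m/s
Re = VD/ν = 2.936·0.479/1.63×10^-6 = 8.63×10^5 → turbulent
ε/D = 0.14/479 = 2.92×10^-4
Swamee-Jain: f = 0.01579
h_f = f(L/D)V²/(2g) = 0.01579·(2190/0.479)·2.936²/(2·9.81) = 31.72 m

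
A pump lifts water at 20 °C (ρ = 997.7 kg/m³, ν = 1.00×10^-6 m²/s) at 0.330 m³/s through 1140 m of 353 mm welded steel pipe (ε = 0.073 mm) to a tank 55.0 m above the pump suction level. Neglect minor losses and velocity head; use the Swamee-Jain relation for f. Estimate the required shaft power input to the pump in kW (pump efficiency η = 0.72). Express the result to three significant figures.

P_shaft ≈ 370 kW

V = 4Q/(πD²) = 3.372 m/s; Re = 1.19×10^6; ε/D = 2.07×10^-4; f = 0.01471
h_f = f(L/D)V²/2g = 27.53 m
Total head H = z + h_f = 55.0 + 27.53 = 82.53 m
P_hyd = ρgQH = 997.7·9.81·0.330·82.53 = 266.6 kW
P_shaft = P_hyd/η = 266.6/0.72 = 370.2 kW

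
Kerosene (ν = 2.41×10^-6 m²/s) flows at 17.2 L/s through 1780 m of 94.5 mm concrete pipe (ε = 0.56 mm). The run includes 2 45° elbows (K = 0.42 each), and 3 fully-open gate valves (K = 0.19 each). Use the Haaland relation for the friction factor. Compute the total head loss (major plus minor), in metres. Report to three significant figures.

H_L ≈ 190 m

V = 4Q/(πD²) = 2.452 m/s; V²/2g = 0.3065 m
Re = 9.62×10^4, ε/D = 0.00593 → f = 0.03285 (Haaland)
Major: h_f = f(L/D)·V²/2g = 0.03285·18836·0.3065 = 189.7 m
Minor: ΣK = 1.41; h_m = ΣK·V²/2g = 0.4322 m
Total H_L = 189.7 + 0.4322 = 190.1 m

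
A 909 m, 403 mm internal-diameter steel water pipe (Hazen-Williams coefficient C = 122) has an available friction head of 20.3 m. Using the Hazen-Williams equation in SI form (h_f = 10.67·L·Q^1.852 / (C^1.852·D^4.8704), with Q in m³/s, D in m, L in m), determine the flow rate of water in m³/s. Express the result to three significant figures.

Rearranging: Q = [h_f·C^1.852·D^4.8704 / (10.67·L)]^(1/1.852)
Q = [20.3·122^1.852·0.403^4.8704 / (10.67·909)]^0.540 = 0.3997 m³/s

Q ≈ 0.400 m³/s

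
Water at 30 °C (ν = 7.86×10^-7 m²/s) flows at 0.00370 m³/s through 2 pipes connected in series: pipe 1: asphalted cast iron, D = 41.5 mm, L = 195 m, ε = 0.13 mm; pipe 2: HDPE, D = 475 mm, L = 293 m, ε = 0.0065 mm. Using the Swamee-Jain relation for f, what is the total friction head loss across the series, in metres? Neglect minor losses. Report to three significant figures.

H ≈ 49.4 m

Pipe 1: V = 2.735 m/s, Re = 1.44×10^5, ε/D = 0.00313, f = 0.02759, h_1 = f(L/D)V²/2g = 49.44 m
Pipe 2: V = 0.02088 m/s, Re = 1.26×10^4, ε/D = 1.37×10^-5, f = 0.02911, h_2 = f(L/D)V²/2g = 3.990×10^-4 m
Series → Q common, losses add: H = Σh = 49.44 m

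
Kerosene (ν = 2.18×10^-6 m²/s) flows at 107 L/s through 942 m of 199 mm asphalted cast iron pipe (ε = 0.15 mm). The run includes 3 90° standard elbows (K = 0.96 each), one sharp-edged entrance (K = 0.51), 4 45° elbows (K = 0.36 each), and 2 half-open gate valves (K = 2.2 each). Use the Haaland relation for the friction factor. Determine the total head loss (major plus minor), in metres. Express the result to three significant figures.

V = 4Q/(πD²) = 3.440 m/s; V²/2g = 0.6032 m
Re = 3.14×10^5, ε/D = 7.54×10^-4 → f = 0.01937 (Haaland)
Major: h_f = f(L/D)·V²/2g = 0.01937·4734·0.6032 = 55.31 m
Minor: ΣK = 9.23; h_m = ΣK·V²/2g = 5.568 m
Total H_L = 55.31 + 5.568 = 60.88 m

H_L ≈ 60.9 m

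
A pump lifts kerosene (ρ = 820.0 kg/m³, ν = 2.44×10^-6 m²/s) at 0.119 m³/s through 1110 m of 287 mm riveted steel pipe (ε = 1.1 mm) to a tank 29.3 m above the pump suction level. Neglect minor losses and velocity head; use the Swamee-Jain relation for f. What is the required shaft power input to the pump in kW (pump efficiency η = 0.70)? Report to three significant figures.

P_shaft ≈ 66.3 kW

V = 4Q/(πD²) = 1.839 m/s; Re = 2.16×10^5; ε/D = 0.00383; f = 0.02876
h_f = f(L/D)V²/2g = 19.18 m
Total head H = z + h_f = 29.3 + 19.18 = 48.48 m
P_hyd = ρgQH = 820.0·9.81·0.119·48.48 = 46.41 kW
P_shaft = P_hyd/η = 46.41/0.70 = 66.30 kW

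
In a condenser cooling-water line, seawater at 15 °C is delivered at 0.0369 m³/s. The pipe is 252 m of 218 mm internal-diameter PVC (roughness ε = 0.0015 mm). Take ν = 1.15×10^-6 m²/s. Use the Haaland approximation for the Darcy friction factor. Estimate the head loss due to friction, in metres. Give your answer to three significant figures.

h_f ≈ 0.906 m

V = 4Q/(πD²) = 4·0.0369/(π·0.218²) = 0.9886 m/s
Re = VD/ν = 0.9886·0.218/1.15×10^-6 = 1.87×10^5 → turbulent
ε/D = 0.0015/218 = 6.88×10^-6
Haaland: f = 0.01574
h_f = f(L/D)V²/(2g) = 0.01574·(252/0.218)·0.9886²/(2·9.81) = 0.9061 m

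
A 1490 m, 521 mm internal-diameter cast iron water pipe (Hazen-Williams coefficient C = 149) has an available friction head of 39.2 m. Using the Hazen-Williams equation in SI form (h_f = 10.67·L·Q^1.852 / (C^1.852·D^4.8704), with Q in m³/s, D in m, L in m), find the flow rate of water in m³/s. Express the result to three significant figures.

Rearranging: Q = [h_f·C^1.852·D^4.8704 / (10.67·L)]^(1/1.852)
Q = [39.2·149^1.852·0.521^4.8704 / (10.67·1490)]^0.540 = 1.048 m³/s

Q ≈ 1.05 m³/s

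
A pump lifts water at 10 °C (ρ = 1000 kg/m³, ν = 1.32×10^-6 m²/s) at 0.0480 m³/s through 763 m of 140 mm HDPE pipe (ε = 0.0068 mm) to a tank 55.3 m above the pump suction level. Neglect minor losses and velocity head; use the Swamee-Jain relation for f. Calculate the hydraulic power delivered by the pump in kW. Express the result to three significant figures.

V = 4Q/(πD²) = 3.118 m/s; Re = 3.31×10^5; ε/D = 4.86×10^-5; f = 0.01469
h_f = f(L/D)V²/2g = 39.68 m
Total head H = z + h_f = 55.3 + 39.68 = 94.98 m
P_hyd = ρgQH = 1000·9.81·0.0480·94.98 = 44.72 kW

P_hyd ≈ 44.7 kW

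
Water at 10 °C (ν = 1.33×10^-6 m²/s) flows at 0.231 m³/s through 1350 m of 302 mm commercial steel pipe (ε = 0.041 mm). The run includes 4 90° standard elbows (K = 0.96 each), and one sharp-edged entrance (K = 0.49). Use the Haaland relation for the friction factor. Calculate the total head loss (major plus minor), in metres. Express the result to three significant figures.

V = 4Q/(πD²) = 3.225 m/s; V²/2g = 0.5301 m
Re = 7.32×10^5, ε/D = 1.36×10^-4 → f = 0.01415 (Haaland)
Major: h_f = f(L/D)·V²/2g = 0.01415·4470·0.5301 = 33.52 m
Minor: ΣK = 4.33; h_m = ΣK·V²/2g = 2.295 m
Total H_L = 33.52 + 2.295 = 35.82 m

H_L ≈ 35.8 m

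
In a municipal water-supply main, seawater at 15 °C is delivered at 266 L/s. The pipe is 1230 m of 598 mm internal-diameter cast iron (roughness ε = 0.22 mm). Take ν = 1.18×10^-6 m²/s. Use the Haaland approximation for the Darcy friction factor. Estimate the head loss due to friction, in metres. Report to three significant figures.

V = 4Q/(πD²) = 4·0.266/(π·0.598²) = 0.9471 m/s
Re = VD/ν = 0.9471·0.598/1.18×10^-6 = 4.80×10^5 → turbulent
ε/D = 0.22/598 = 3.68×10^-4
Haaland: f = 0.01671
h_f = f(L/D)V²/(2g) = 0.01671·(1230/0.598)·0.9471²/(2·9.81) = 1.572 m

h_f ≈ 1.57 m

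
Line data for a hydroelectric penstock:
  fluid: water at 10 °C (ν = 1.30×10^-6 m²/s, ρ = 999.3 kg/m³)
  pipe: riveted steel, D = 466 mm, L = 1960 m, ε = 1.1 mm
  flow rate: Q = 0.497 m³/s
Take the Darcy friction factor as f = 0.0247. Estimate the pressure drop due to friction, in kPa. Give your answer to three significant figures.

V = 4Q/(πD²) = 4·0.497/(π·0.466²) = 2.914 m/s
h_f = f(L/D)V²/(2g) = 0.02470·(1960/0.466)·2.914²/(2·9.81) = 44.96 m
Δp = ρg·h_f = 999.3·9.81·44.96 = 440.8 kPa

Δp ≈ 441 kPa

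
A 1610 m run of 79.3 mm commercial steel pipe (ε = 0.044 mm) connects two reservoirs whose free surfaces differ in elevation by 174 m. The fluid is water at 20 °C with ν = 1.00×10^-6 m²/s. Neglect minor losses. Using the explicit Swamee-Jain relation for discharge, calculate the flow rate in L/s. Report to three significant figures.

Swamee-Jain (Type II): Q = -0.965·√(gD⁵h_f/L)·ln[ε/(3.7D) + √(3.17ν²L/(gD³h_f))]
√(gD⁵h_f/L) = √(9.81·0.0793⁵·174/1610) = 0.001823
ε/(3.7D) = 1.50×10^-4; √(3.17ν²L/(gD³h_f)) = 7.74×10^-5
Q = -0.965·0.001823·ln(2.274×10^-4) = 0.01476 m³/s
Check: V = 2.99 m/s, Re = 2.37×10^5, f = 0.01895, h_f = 175 m ≈ 174 m ✓

Q ≈ 14.8 L/s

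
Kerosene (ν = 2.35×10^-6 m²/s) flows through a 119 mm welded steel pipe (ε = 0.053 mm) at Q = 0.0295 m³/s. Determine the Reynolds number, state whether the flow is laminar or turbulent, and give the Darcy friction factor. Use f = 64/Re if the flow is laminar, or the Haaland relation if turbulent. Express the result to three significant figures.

V = 4Q/(πD²) = 2.652 m/s
Re = VD/ν = 2.652·0.119/2.35×10^-6 = 1.34×10^5
Re > 4000 → turbulent; ε/D = 4.45×10^-4
Haaland: f = 0.01912

Re ≈ 1.34×10^5; turbulent; f ≈ 0.0191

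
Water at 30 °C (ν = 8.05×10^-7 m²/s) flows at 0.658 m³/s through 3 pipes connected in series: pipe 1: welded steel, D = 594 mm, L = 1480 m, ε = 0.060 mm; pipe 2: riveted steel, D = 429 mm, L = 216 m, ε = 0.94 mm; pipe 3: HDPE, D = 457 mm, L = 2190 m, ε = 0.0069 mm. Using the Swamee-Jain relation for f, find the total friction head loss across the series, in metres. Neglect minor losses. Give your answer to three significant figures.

H ≈ 64.3 m

Pipe 1: V = 2.374 m/s, Re = 1.75×10^6, ε/D = 1.01×10^-4, f = 0.01299, h_1 = f(L/D)V²/2g = 9.304 m
Pipe 2: V = 4.552 m/s, Re = 2.43×10^6, ε/D = 0.00219, f = 0.02411, h_2 = f(L/D)V²/2g = 12.82 m
Pipe 3: V = 4.011 m/s, Re = 2.28×10^6, ε/D = 1.51×10^-5, f = 0.01074, h_3 = f(L/D)V²/2g = 42.21 m
Series → Q common, losses add: H = Σh = 64.34 m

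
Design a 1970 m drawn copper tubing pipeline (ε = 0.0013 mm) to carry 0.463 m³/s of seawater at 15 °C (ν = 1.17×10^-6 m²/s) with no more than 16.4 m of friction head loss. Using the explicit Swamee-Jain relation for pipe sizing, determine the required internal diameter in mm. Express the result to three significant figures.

Swamee-Jain (Type III): D = 0.66·[ε^1.25·(LQ²/(gh_f))^4.75 + ν·Q^9.4·(L/(gh_f))^5.2]^0.04
LQ²/(gh_f) = 2.625; L/(gh_f) = 12.24
Term 1 = ε^1.25·(…)^4.75 = 4.30×10^-6; Term 2 = ν·Q^9.4·(…)^5.2 = 3.82×10^-4
D = 0.66·(4.30×10^-6 + 3.82×10^-4)^0.04 = 0.4820 m = 482 mm
Check: V = 2.54 m/s, Re = 1.05×10^6, f = 0.01159, h_f = 15.6 m ≈ 16.4 m ✓

D ≈ 482 mm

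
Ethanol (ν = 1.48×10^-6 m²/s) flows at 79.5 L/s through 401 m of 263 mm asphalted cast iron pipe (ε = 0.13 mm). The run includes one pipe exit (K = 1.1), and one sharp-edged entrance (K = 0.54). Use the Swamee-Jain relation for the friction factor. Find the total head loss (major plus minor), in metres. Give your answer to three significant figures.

V = 4Q/(πD²) = 1.463 m/s; V²/2g = 0.1092 m
Re = 2.60×10^5, ε/D = 4.94×10^-4 → f = 0.01849 (Swamee-Jain)
Major: h_f = f(L/D)·V²/2g = 0.01849·1525·0.1092 = 3.077 m
Minor: ΣK = 1.64; h_m = ΣK·V²/2g = 0.1790 m
Total H_L = 3.077 + 0.1790 = 3.256 m

H_L ≈ 3.26 m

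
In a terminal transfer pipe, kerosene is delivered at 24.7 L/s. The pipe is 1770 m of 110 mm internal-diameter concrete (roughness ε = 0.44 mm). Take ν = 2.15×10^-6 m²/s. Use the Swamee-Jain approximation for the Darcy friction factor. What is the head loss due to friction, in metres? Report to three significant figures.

h_f ≈ 163 m

V = 4Q/(πD²) = 4·0.0247/(π·0.110²) = 2.599 m/s
Re = VD/ν = 2.599·0.110/2.15×10^-6 = 1.33×10^5 → turbulent
ε/D = 0.44/110 = 0.00400
Swamee-Jain: f = 0.02946
h_f = f(L/D)V²/(2g) = 0.02946·(1770/0.110)·2.599²/(2·9.81) = 163.2 m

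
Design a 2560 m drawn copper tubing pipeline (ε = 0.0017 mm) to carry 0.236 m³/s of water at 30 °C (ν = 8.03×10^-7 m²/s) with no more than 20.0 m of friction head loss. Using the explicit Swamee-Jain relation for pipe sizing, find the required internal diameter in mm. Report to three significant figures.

D ≈ 374 mm

Swamee-Jain (Type III): D = 0.66·[ε^1.25·(LQ²/(gh_f))^4.75 + ν·Q^9.4·(L/(gh_f))^5.2]^0.04
LQ²/(gh_f) = 0.7267; L/(gh_f) = 13.05
Term 1 = ε^1.25·(…)^4.75 = 1.35×10^-8; Term 2 = ν·Q^9.4·(…)^5.2 = 6.47×10^-7
D = 0.66·(1.35×10^-8 + 6.47×10^-7)^0.04 = 0.3735 m = 374 mm
Check: V = 2.15 m/s, Re = 1.00×10^6, f = 0.01172, h_f = 19.0 m ≈ 20.0 m ✓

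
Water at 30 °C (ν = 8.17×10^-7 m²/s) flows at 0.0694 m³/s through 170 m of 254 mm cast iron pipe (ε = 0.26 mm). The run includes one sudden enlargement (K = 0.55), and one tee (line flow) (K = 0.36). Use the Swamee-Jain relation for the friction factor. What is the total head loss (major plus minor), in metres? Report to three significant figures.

V = 4Q/(πD²) = 1.370 m/s; V²/2g = 0.09561 m
Re = 4.26×10^5, ε/D = 0.00102 → f = 0.02056 (Swamee-Jain)
Major: h_f = f(L/D)·V²/2g = 0.02056·669.3·0.09561 = 1.316 m
Minor: ΣK = 0.910; h_m = ΣK·V²/2g = 0.08701 m
Total H_L = 1.316 + 0.08701 = 1.403 m

H_L ≈ 1.40 m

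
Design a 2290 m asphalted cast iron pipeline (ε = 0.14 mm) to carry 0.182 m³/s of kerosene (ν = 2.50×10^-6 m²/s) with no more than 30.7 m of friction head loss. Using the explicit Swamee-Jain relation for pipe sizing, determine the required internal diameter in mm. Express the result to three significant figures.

Swamee-Jain (Type III): D = 0.66·[ε^1.25·(LQ²/(gh_f))^4.75 + ν·Q^9.4·(L/(gh_f))^5.2]^0.04
LQ²/(gh_f) = 0.2519; L/(gh_f) = 7.604
Term 1 = ε^1.25·(…)^4.75 = 2.18×10^-8; Term 2 = ν·Q^9.4·(…)^5.2 = 1.06×10^-8
D = 0.66·(2.18×10^-8 + 1.06×10^-8)^0.04 = 0.3311 m = 331 mm
Check: V = 2.11 m/s, Re = 2.80×10^5, f = 0.01797, h_f = 28.3 m ≈ 30.7 m ✓

D ≈ 331 mm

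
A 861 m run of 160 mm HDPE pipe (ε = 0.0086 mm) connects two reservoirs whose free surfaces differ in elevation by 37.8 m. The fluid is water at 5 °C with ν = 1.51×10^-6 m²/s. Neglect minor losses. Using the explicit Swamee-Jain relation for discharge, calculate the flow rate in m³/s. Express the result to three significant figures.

Q ≈ 0.0613 m³/s

Swamee-Jain (Type II): Q = -0.965·√(gD⁵h_f/L)·ln[ε/(3.7D) + √(3.17ν²L/(gD³h_f))]
√(gD⁵h_f/L) = √(9.81·0.160⁵·37.8/861) = 0.006720
ε/(3.7D) = 1.45×10^-5; √(3.17ν²L/(gD³h_f)) = 6.40×10^-5
Q = -0.965·0.006720·ln(7.854×10^-5) = 0.06130 m³/s
Check: V = 3.05 m/s, Re = 3.23×10^5, f = 0.01480, h_f = 37.7 m ≈ 37.8 m ✓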